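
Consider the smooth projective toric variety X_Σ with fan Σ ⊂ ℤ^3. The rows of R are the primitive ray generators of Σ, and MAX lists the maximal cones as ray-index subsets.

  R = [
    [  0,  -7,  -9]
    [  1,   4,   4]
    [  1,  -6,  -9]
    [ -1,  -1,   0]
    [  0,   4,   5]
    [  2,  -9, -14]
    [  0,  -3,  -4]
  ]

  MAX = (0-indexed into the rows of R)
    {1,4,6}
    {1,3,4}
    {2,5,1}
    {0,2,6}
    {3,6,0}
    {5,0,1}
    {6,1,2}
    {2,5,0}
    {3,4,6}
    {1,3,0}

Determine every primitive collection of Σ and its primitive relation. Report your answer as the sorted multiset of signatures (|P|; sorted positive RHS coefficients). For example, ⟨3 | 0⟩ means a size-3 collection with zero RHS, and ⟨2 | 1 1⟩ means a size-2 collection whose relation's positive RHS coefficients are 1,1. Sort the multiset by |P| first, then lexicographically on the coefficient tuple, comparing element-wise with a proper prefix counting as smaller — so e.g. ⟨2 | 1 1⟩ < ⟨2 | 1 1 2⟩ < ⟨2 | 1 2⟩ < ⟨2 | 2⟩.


The 9 primitive collections of Σ (r=7, n=3):

  • {0,4}:  v_{0} + v_{4} = v_{6} — sig = ⟨2 | 1⟩
  • {2,3}:  v_{2} + v_{3} = v_{0} — sig = ⟨2 | 1⟩
  • {4,5}:  v_{4} + v_{5} = v_{1} + v_{2} + v_{6} — sig = ⟨2 | 1 1 1⟩
  • {2,4}:  v_{2} + v_{4} = v_{1} + 2·v_{6} — sig = ⟨2 | 1 2⟩
  • {3,5}:  v_{3} + v_{5} = 2·v_{0} + v_{1} — sig = ⟨2 | 1 2⟩
  • {5,6}:  v_{5} + v_{6} = 2·v_{2} — sig = ⟨2 | 2⟩
  • {1,3,6}:  v_{1} + v_{3} + v_{6} = 0 — sig = ⟨3 | 0⟩
  • {0,1,2}:  v_{0} + v_{1} + v_{2} = v_{5} — sig = ⟨3 | 1⟩
  • {0,1,6}:  v_{0} + v_{1} + v_{6} = v_{2} — sig = ⟨3 | 1⟩

so the primitive-relation signature multiset is
[⟨2 | 1⟩, ⟨2 | 1⟩, ⟨2 | 1 1 1⟩, ⟨2 | 1 2⟩, ⟨2 | 1 2⟩, ⟨2 | 2⟩, ⟨3 | 0⟩, ⟨3 | 1⟩, ⟨3 | 1⟩]


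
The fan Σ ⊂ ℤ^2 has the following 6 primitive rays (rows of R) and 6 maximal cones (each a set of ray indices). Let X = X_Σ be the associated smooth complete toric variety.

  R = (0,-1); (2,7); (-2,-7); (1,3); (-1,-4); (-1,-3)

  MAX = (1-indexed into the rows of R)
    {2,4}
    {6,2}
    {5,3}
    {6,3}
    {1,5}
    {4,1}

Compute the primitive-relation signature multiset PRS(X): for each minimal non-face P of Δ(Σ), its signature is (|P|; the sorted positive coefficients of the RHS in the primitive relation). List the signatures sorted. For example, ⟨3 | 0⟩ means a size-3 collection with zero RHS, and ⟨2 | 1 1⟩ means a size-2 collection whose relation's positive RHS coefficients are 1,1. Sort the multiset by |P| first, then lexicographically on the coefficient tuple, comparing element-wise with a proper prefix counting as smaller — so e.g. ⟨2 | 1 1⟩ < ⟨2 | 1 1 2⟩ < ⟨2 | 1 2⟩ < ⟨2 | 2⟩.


Δ(Σ) — 6 vertices, 9 min non-faces:

  P={2,3}:  v_{2} + v_{3} = 0 ; sig = ⟨2 | 0⟩
  P={4,6}:  v_{4} + v_{6} = 0 ; sig = ⟨2 | 0⟩
  P={1,6}:  v_{1} + v_{6} = v_{5} ; sig = ⟨2 | 1⟩
  P={2,5}:  v_{2} + v_{5} = v_{4} ; sig = ⟨2 | 1⟩
  P={3,4}:  v_{3} + v_{4} = v_{5} ; sig = ⟨2 | 1⟩
  P={4,5}:  v_{4} + v_{5} = v_{1} ; sig = ⟨2 | 1⟩
  P={5,6}:  v_{5} + v_{6} = v_{3} ; sig = ⟨2 | 1⟩
  P={1,2}:  v_{1} + v_{2} = 2·v_{4} ; sig = ⟨2 | 2⟩
  P={1,3}:  v_{1} + v_{3} = 2·v_{5} ; sig = ⟨2 | 2⟩

so the primitive-relation signature multiset is
    |P|=2: 9 collections, coeffs (), (), (1), (1), (1), (1), (1), (2), (2)


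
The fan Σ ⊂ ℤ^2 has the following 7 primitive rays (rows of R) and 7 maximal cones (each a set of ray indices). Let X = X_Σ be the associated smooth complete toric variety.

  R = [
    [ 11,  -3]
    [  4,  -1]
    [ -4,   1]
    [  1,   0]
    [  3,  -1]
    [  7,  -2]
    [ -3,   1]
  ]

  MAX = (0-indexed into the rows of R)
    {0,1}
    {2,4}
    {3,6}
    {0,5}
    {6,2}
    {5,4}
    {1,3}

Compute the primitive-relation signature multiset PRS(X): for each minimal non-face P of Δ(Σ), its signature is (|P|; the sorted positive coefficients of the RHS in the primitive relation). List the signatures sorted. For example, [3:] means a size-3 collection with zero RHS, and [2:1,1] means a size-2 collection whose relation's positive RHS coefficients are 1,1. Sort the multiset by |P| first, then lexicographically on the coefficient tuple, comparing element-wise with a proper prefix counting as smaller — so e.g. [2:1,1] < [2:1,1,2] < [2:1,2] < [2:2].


The 14 primitive collections of Σ (r=7, n=2):

  P={1,2}:  v_{1} + v_{2} = 0  →  sig = [2:]
  P={4,6}:  v_{4} + v_{6} = 0  →  sig = [2:]
  P={0,2}:  v_{0} + v_{2} = v_{5}  →  sig = [2:1]
  P={1,4}:  v_{1} + v_{4} = v_{5}  →  sig = [2:1]
  P={1,5}:  v_{1} + v_{5} = v_{0}  →  sig = [2:1]
  P={1,6}:  v_{1} + v_{6} = v_{3}  →  sig = [2:1]
  P={2,3}:  v_{2} + v_{3} = v_{6}  →  sig = [2:1]
  P={2,5}:  v_{2} + v_{5} = v_{4}  →  sig = [2:1]
  P={3,4}:  v_{3} + v_{4} = v_{1}  →  sig = [2:1]
  P={5,6}:  v_{5} + v_{6} = v_{1}  →  sig = [2:1]
  P={0,4}:  v_{0} + v_{4} = 2·v_{5}  →  sig = [2:2]
  P={0,6}:  v_{0} + v_{6} = 2·v_{1}  →  sig = [2:2]
  P={3,5}:  v_{3} + v_{5} = 2·v_{1}  →  sig = [2:2]
  P={0,3}:  v_{0} + v_{3} = 3·v_{1}  →  sig = [2:3]

Hence PRS(X_Σ) =
{ [2:] ×2,  [2:1] ×8,  [2:2] ×3,  [2:3] }


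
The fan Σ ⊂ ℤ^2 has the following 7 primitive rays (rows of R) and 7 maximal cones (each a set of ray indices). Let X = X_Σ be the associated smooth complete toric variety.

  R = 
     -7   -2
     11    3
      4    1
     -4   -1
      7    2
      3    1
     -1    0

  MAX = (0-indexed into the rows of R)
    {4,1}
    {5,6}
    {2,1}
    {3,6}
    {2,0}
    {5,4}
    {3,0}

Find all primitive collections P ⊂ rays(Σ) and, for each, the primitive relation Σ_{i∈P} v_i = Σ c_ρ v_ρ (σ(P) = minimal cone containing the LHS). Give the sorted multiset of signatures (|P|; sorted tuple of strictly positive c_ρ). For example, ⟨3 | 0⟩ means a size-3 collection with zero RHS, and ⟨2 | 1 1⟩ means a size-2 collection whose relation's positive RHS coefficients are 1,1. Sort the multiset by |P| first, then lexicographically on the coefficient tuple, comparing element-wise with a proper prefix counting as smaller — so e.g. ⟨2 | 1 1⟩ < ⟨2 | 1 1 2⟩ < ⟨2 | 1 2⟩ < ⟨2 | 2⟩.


|primitive collections| = 14. Relations:

  P={0,4}:  v_{0} + v_{4} = 0  ⟹  sig = ⟨2 | 0⟩
  P={2,3}:  v_{2} + v_{3} = 0  ⟹  sig = ⟨2 | 0⟩
  P={0,1}:  v_{0} + v_{1} = v_{2}  ⟹  sig = ⟨2 | 1⟩
  P={0,5}:  v_{0} + v_{5} = v_{3}  ⟹  sig = ⟨2 | 1⟩
  P={1,3}:  v_{1} + v_{3} = v_{4}  ⟹  sig = ⟨2 | 1⟩
  P={2,4}:  v_{2} + v_{4} = v_{1}  ⟹  sig = ⟨2 | 1⟩
  P={2,5}:  v_{2} + v_{5} = v_{4}  ⟹  sig = ⟨2 | 1⟩
  P={2,6}:  v_{2} + v_{6} = v_{5}  ⟹  sig = ⟨2 | 1⟩
  P={3,4}:  v_{3} + v_{4} = v_{5}  ⟹  sig = ⟨2 | 1⟩
  P={3,5}:  v_{3} + v_{5} = v_{6}  ⟹  sig = ⟨2 | 1⟩
  P={1,6}:  v_{1} + v_{6} = v_{4} + v_{5}  ⟹  sig = ⟨2 | 1 1⟩
  P={0,6}:  v_{0} + v_{6} = 2·v_{3}  ⟹  sig = ⟨2 | 2⟩
  P={1,5}:  v_{1} + v_{5} = 2·v_{4}  ⟹  sig = ⟨2 | 2⟩
  P={4,6}:  v_{4} + v_{6} = 2·v_{5}  ⟹  sig = ⟨2 | 2⟩

Sorted signature multiset PRS(X):
    |P|=2: 14 collections, coeffs (), (), (1), (1), (1), (1), (1), (1), (1), (1), (1,1), (2), (2), (2)


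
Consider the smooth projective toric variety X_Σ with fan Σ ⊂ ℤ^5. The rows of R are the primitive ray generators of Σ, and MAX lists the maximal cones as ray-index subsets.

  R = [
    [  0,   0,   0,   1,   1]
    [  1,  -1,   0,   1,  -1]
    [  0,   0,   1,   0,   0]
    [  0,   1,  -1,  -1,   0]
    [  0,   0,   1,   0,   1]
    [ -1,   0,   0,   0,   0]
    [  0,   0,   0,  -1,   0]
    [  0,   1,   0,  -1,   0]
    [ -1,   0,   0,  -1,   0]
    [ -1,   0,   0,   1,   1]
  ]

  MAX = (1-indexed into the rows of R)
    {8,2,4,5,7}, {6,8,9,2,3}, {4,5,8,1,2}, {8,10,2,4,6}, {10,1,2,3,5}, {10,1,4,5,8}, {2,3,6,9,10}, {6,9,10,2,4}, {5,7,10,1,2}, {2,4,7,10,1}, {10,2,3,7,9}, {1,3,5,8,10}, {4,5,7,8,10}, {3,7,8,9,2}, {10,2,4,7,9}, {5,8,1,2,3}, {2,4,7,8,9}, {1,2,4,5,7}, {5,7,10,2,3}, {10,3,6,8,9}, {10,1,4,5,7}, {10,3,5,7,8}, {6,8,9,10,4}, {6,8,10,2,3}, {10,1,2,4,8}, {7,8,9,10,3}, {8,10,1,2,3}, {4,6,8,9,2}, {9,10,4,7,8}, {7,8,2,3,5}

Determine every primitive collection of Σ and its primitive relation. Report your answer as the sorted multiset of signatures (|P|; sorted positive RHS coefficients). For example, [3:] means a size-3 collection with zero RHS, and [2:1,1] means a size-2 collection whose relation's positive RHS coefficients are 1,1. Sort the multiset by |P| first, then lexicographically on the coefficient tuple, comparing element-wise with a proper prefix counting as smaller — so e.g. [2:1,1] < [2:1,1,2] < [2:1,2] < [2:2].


Σ has 12 primitive collections:

  • {1,6}:  v_{1} + v_{6} = v_{10} — sig = [2:1]
  • {3,4}:  v_{3} + v_{4} = v_{8} — sig = [2:1]
  • {6,7}:  v_{6} + v_{7} = v_{9} — sig = [2:1]
  • {1,9}:  v_{1} + v_{9} = v_{7} + v_{10} — sig = [2:1,1]
  • {5,6}:  v_{5} + v_{6} = v_{3} + v_{7} + v_{10} — sig = [2:1,1,1]
  • {5,9}:  v_{5} + v_{9} = v_{3} + 2·v_{7} + v_{10} — sig = [2:1,1,2]
  • {1,3,7}:  v_{1} + v_{3} + v_{7} = v_{5} — sig = [3:1]
  • {1,7,8}:  v_{1} + v_{7} + v_{8} = v_{4} + v_{5} — sig = [3:1,1]
  • {2,7,8,10}:  v_{2} + v_{7} + v_{8} + v_{10} = 0 — sig = [4:]
  • {2,4,5,10}:  v_{2} + v_{4} + v_{5} + v_{10} = v_{1} — sig = [4:1]
  • {2,8,9,10}:  v_{2} + v_{8} + v_{9} + v_{10} = v_{6} — sig = [4:1]
  • {2,5,8,10}:  v_{2} + v_{5} + v_{8} + v_{10} = v_{1} + v_{3} — sig = [4:1,1]

Hence PRS(X_Σ) =
    |P|=2: 6 collections, coeffs (1), (1), (1), (1,1), (1,1,1), (1,1,2)
    |P|=3: 2 collections, coeffs (1), (1,1)
    |P|=4: 4 collections, coeffs (), (1), (1), (1,1)


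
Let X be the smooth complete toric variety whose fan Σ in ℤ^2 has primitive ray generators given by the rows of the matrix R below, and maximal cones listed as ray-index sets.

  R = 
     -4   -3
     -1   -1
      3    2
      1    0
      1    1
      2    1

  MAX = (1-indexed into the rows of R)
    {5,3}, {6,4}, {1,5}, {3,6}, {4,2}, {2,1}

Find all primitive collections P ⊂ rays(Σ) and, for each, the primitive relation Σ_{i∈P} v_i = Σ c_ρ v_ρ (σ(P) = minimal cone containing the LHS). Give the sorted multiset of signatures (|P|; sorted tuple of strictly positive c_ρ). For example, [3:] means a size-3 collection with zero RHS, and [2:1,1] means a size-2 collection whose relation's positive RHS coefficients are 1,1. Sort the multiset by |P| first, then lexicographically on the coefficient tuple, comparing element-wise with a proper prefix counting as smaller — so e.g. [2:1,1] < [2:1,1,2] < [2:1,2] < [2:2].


9 collections generate NE(X_Σ); each relation:

  {2,5}:  v_{2} + v_{5} = 0  →  sig = [2:]
  {1,3}:  v_{1} + v_{3} = v_{2}  →  sig = [2:1]
  {2,3}:  v_{2} + v_{3} = v_{6}  →  sig = [2:1]
  {2,6}:  v_{2} + v_{6} = v_{4}  →  sig = [2:1]
  {4,5}:  v_{4} + v_{5} = v_{6}  →  sig = [2:1]
  {5,6}:  v_{5} + v_{6} = v_{3}  →  sig = [2:1]
  {1,6}:  v_{1} + v_{6} = 2·v_{2}  →  sig = [2:2]
  {3,4}:  v_{3} + v_{4} = 2·v_{6}  →  sig = [2:2]
  {1,4}:  v_{1} + v_{4} = 3·v_{2}  →  sig = [2:3]

Sorted signature multiset PRS(X):
{ [2:],  [2:1] ×5,  [2:2] ×2,  [2:3] }


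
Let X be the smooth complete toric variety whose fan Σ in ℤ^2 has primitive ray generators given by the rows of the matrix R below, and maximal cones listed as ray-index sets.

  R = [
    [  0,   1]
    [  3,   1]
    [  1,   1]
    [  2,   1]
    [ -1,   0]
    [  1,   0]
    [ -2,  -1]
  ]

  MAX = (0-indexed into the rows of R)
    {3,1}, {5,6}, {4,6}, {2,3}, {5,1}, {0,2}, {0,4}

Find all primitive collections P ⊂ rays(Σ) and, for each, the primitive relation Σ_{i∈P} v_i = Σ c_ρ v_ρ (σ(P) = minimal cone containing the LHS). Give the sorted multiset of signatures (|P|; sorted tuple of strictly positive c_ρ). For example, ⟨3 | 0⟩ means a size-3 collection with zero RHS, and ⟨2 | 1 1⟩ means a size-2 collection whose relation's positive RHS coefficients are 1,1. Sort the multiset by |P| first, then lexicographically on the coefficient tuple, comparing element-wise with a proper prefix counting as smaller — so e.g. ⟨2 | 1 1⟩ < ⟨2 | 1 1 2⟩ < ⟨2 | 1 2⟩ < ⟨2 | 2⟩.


Primitive collections (14):

  • {3,6}:  v_{3} + v_{6} = 0  ⇒ sig = ⟨2 | 0⟩
  • {4,5}:  v_{4} + v_{5} = 0  ⇒ sig = ⟨2 | 0⟩
  • {0,5}:  v_{0} + v_{5} = v_{2}  ⇒ sig = ⟨2 | 1⟩
  • {1,4}:  v_{1} + v_{4} = v_{3}  ⇒ sig = ⟨2 | 1⟩
  • {1,6}:  v_{1} + v_{6} = v_{5}  ⇒ sig = ⟨2 | 1⟩
  • {2,4}:  v_{2} + v_{4} = v_{0}  ⇒ sig = ⟨2 | 1⟩
  • {2,5}:  v_{2} + v_{5} = v_{3}  ⇒ sig = ⟨2 | 1⟩
  • {2,6}:  v_{2} + v_{6} = v_{4}  ⇒ sig = ⟨2 | 1⟩
  • {3,4}:  v_{3} + v_{4} = v_{2}  ⇒ sig = ⟨2 | 1⟩
  • {3,5}:  v_{3} + v_{5} = v_{1}  ⇒ sig = ⟨2 | 1⟩
  • {0,1}:  v_{0} + v_{1} = v_{2} + v_{3}  ⇒ sig = ⟨2 | 1 1⟩
  • {0,3}:  v_{0} + v_{3} = 2·v_{2}  ⇒ sig = ⟨2 | 2⟩
  • {0,6}:  v_{0} + v_{6} = 2·v_{4}  ⇒ sig = ⟨2 | 2⟩
  • {1,2}:  v_{1} + v_{2} = 2·v_{3}  ⇒ sig = ⟨2 | 2⟩

Signatures (|P|; sorted positive RHS coefficients), sorted:
    |P|=2: 14 collections, coeffs (), (), (1), (1), (1), (1), (1), (1), (1), (1), (1,1), (2), (2), (2)


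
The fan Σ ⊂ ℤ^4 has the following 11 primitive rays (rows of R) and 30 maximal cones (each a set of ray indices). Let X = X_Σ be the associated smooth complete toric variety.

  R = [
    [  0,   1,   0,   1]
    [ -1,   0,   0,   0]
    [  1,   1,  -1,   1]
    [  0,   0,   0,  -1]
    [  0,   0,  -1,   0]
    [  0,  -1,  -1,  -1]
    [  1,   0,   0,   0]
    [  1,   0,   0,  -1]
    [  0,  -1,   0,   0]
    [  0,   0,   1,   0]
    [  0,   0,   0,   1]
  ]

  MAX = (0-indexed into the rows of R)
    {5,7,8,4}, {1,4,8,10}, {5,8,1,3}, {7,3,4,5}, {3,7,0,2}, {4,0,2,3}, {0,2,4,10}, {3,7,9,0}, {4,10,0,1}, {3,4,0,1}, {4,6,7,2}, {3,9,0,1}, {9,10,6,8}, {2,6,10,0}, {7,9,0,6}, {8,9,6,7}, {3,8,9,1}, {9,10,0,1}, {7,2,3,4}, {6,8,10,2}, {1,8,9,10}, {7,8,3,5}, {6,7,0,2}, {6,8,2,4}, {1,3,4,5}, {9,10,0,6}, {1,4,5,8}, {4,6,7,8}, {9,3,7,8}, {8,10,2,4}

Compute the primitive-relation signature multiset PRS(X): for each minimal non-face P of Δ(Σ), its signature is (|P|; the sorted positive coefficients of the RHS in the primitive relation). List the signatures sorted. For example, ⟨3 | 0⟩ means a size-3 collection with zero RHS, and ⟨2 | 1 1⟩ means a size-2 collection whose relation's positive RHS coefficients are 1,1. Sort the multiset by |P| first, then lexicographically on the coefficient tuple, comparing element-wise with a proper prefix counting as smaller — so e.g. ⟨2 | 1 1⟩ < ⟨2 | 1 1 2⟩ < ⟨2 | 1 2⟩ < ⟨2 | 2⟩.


20 minimal non-faces of Δ(Σ) (on 11 rays):

  P = {1,6}:  v_{1} + v_{6} = 0  so sig = ⟨2 | 0⟩
  P = {3,10}:  v_{3} + v_{10} = 0  so sig = ⟨2 | 0⟩
  P = {4,9}:  v_{4} + v_{9} = 0  so sig = ⟨2 | 0⟩
  P = {0,5}:  v_{0} + v_{5} = v_{4}  so sig = ⟨2 | 1⟩
  P = {0,8}:  v_{0} + v_{8} = v_{10}  so sig = ⟨2 | 1⟩
  P = {1,7}:  v_{1} + v_{7} = v_{3}  so sig = ⟨2 | 1⟩
  P = {3,6}:  v_{3} + v_{6} = v_{7}  so sig = ⟨2 | 1⟩
  P = {7,10}:  v_{7} + v_{10} = v_{6}  so sig = ⟨2 | 1⟩
  P = {1,2}:  v_{1} + v_{2} = v_{0} + v_{4}  so sig = ⟨2 | 1 1⟩
  P = {2,9}:  v_{2} + v_{9} = v_{0} + v_{6}  so sig = ⟨2 | 1 1⟩
  P = {5,9}:  v_{5} + v_{9} = v_{3} + v_{8}  so sig = ⟨2 | 1 1⟩
  P = {5,10}:  v_{5} + v_{10} = v_{4} + v_{8}  so sig = ⟨2 | 1 1⟩
  P = {5,6}:  v_{5} + v_{6} = v_{4} + v_{7} + v_{8}  so sig = ⟨2 | 1 1 1⟩
  P = {2,5}:  v_{2} + v_{5} = 2·v_{4} + v_{6}  so sig = ⟨2 | 1 2⟩
  P = {0,4,6}:  v_{0} + v_{4} + v_{6} = v_{2}  so sig = ⟨3 | 1⟩
  P = {3,4,8}:  v_{3} + v_{4} + v_{8} = v_{5}  so sig = ⟨3 | 1⟩
  P = {0,4,7}:  v_{0} + v_{4} + v_{7} = v_{2} + v_{3}  so sig = ⟨3 | 1 1⟩
  P = {2,3,8}:  v_{2} + v_{3} + v_{8} = v_{4} + v_{6}  so sig = ⟨3 | 1 1⟩
  P = {4,6,10}:  v_{4} + v_{6} + v_{10} = v_{2} + v_{8}  so sig = ⟨3 | 1 1⟩
  P = {2,7,8}:  v_{2} + v_{7} + v_{8} = v_{4} + 2·v_{6}  so sig = ⟨3 | 1 2⟩

Sorted signature multiset PRS(X):
{ ⟨2 | 0⟩ ×3,  ⟨2 | 1⟩ ×5,  ⟨2 | 1 1⟩ ×4,  ⟨2 | 1 1 1⟩,  ⟨2 | 1 2⟩,  ⟨3 | 1⟩ ×2,  ⟨3 | 1 1⟩ ×3,  ⟨3 | 1 2⟩ }


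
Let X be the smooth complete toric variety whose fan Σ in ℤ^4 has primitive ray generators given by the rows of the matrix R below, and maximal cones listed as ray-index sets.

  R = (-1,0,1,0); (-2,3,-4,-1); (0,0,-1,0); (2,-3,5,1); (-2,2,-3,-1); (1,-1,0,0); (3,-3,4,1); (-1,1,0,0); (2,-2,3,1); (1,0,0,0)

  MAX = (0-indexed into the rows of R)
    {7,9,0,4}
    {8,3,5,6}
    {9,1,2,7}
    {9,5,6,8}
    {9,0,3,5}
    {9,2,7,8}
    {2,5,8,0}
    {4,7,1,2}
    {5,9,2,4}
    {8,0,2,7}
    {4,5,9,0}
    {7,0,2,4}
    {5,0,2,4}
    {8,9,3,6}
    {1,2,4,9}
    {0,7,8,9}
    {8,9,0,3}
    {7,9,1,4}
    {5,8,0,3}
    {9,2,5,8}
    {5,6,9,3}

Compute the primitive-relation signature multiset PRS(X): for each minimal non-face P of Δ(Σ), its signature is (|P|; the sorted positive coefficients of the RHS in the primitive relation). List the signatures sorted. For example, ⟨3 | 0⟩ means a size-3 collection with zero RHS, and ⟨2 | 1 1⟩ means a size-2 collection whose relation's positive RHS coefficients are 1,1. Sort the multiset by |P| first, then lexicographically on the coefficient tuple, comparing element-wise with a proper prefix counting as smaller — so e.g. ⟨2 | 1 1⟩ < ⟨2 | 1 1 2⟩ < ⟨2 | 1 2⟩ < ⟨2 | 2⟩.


The 18 primitive collections of Σ (r=10, n=4):

  • {4,8}:  v_{4} + v_{8} = 0  ⇒ sig = ⟨2 | 0⟩
  • {5,7}:  v_{5} + v_{7} = 0  ⇒ sig = ⟨2 | 0⟩
  • {0,6}:  v_{0} + v_{6} = v_{3}  ⇒ sig = ⟨2 | 1⟩
  • {1,6}:  v_{1} + v_{6} = v_{9}  ⇒ sig = ⟨2 | 1⟩
  • {0,1}:  v_{0} + v_{1} = v_{4} + v_{7}  ⇒ sig = ⟨2 | 1 1⟩
  • {1,3}:  v_{1} + v_{3} = v_{0} + v_{9}  ⇒ sig = ⟨2 | 1 1⟩
  • {2,6}:  v_{2} + v_{6} = v_{5} + v_{8}  ⇒ sig = ⟨2 | 1 1⟩
  • {1,5}:  v_{1} + v_{5} = v_{2} + v_{4} + v_{9}  ⇒ sig = ⟨2 | 1 1 1⟩
  • {1,8}:  v_{1} + v_{8} = v_{2} + v_{7} + v_{9}  ⇒ sig = ⟨2 | 1 1 1⟩
  • {2,3}:  v_{2} + v_{3} = v_{0} + v_{5} + v_{8}  ⇒ sig = ⟨2 | 1 1 1⟩
  • {4,6}:  v_{4} + v_{6} = v_{0} + v_{5} + v_{9}  ⇒ sig = ⟨2 | 1 1 1⟩
  • {6,7}:  v_{6} + v_{7} = v_{0} + v_{8} + v_{9}  ⇒ sig = ⟨2 | 1 1 1⟩
  • {3,4}:  v_{3} + v_{4} = 2·v_{0} + v_{5} + v_{9}  ⇒ sig = ⟨2 | 1 1 2⟩
  • {3,7}:  v_{3} + v_{7} = 2·v_{0} + v_{8} + v_{9}  ⇒ sig = ⟨2 | 1 1 2⟩
  • {0,2,9}:  v_{0} + v_{2} + v_{9} = 0  ⇒ sig = ⟨3 | 0⟩
  • {0,5,8,9}:  v_{0} + v_{5} + v_{8} + v_{9} = v_{6}  ⇒ sig = ⟨4 | 1⟩
  • {2,4,7,9}:  v_{2} + v_{4} + v_{7} + v_{9} = v_{1}  ⇒ sig = ⟨4 | 1⟩
  • {3,5,8,9}:  v_{3} + v_{5} + v_{8} + v_{9} = 2·v_{6}  ⇒ sig = ⟨4 | 2⟩

Sorted signature multiset PRS(X):
    |P|=2: 14 collections, coeffs (), (), (1), (1), (1,1), (1,1), (1,1), (1,1,1), (1,1,1), (1,1,1), (1,1,1), (1,1,1), (1,1,2), (1,1,2)
    |P|=3: 1 collection, coeffs ()
    |P|=4: 3 collections, coeffs (1), (1), (2)


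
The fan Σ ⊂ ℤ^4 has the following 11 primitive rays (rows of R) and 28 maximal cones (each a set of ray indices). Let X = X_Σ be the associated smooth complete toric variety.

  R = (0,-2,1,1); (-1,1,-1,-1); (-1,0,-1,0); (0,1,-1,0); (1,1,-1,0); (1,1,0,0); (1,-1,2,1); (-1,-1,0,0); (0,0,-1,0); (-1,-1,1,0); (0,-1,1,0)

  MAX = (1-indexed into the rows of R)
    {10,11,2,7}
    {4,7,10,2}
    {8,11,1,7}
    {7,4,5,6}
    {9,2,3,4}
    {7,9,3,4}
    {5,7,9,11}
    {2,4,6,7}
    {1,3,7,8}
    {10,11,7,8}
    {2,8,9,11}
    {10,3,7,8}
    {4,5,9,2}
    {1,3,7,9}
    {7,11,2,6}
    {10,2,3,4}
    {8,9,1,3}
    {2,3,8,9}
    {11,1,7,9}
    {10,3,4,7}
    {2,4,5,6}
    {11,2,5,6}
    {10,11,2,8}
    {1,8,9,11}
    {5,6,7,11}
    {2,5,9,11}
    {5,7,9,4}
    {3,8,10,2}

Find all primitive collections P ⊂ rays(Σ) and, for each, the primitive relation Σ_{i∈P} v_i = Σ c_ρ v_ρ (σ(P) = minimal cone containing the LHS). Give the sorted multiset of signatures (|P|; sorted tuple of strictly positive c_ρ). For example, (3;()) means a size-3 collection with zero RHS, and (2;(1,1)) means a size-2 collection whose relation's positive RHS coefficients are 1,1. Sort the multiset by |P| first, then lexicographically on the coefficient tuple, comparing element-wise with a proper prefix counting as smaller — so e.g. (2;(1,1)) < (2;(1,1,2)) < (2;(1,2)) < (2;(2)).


|primitive collections| = 21. Relations:

  P = {4,11}:  v_{4} + v_{11} = 0  →  sig = (2;())
  P = {5,10}:  v_{5} + v_{10} = 0  →  sig = (2;())
  P = {6,8}:  v_{6} + v_{8} = 0  →  sig = (2;())
  P = {1,2}:  v_{1} + v_{2} = v_{8}  →  sig = (2;(1))
  P = {3,6}:  v_{3} + v_{6} = v_{4}  →  sig = (2;(1))
  P = {3,11}:  v_{3} + v_{11} = v_{8}  →  sig = (2;(1))
  P = {4,8}:  v_{4} + v_{8} = v_{3}  →  sig = (2;(1))
  P = {5,8}:  v_{5} + v_{8} = v_{9}  →  sig = (2;(1))
  P = {6,9}:  v_{6} + v_{9} = v_{5}  →  sig = (2;(1))
  P = {9,10}:  v_{9} + v_{10} = v_{8}  →  sig = (2;(1))
  P = {1,6}:  v_{1} + v_{6} = v_{7} + v_{9}  →  sig = (2;(1,1))
  P = {3,5}:  v_{3} + v_{5} = v_{4} + v_{9}  →  sig = (2;(1,1))
  P = {6,10}:  v_{6} + v_{10} = v_{2} + v_{7}  →  sig = (2;(1,1))
  P = {1,4}:  v_{1} + v_{4} = v_{3} + v_{7} + v_{9}  →  sig = (2;(1,1,1))
  P = {1,5}:  v_{1} + v_{5} = v_{7} + 2·v_{9}  →  sig = (2;(1,2))
  P = {1,10}:  v_{1} + v_{10} = v_{7} + 2·v_{8}  →  sig = (2;(1,2))
  P = {2,7,9}:  v_{2} + v_{7} + v_{9} = 0  →  sig = (3;())
  P = {2,5,7}:  v_{2} + v_{5} + v_{7} = v_{6}  →  sig = (3;(1))
  P = {2,7,8}:  v_{2} + v_{7} + v_{8} = v_{10}  →  sig = (3;(1))
  P = {7,8,9}:  v_{7} + v_{8} + v_{9} = v_{1}  →  sig = (3;(1))
  P = {2,3,7}:  v_{2} + v_{3} + v_{7} = v_{4} + v_{10}  →  sig = (3;(1,1))

Hence PRS(X_Σ) =
    (2;())
    (2;())
    (2;())
    (2;(1))
    (2;(1))
    (2;(1))
    (2;(1))
    (2;(1))
    (2;(1))
    (2;(1))
    (2;(1,1))
    (2;(1,1))
    (2;(1,1))
    (2;(1,1,1))
    (2;(1,2))
    (2;(1,2))
    (3;())
    (3;(1))
    (3;(1))
    (3;(1))
    (3;(1,1))


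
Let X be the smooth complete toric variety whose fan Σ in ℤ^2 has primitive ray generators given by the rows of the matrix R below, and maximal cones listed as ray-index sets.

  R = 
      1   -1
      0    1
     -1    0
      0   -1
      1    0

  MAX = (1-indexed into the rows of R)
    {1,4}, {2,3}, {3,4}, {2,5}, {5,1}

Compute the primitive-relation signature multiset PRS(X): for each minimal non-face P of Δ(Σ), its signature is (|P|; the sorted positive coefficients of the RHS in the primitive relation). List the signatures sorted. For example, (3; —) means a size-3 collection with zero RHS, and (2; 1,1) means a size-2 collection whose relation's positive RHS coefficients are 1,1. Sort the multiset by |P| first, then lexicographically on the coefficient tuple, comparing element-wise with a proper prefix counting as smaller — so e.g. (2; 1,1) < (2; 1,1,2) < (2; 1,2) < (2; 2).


|primitive collections| = 5. Relations:

  P = {2,4}:  v_{2} + v_{4} = 0  ⇒ sig = (2; —)
  P = {3,5}:  v_{3} + v_{5} = 0  ⇒ sig = (2; —)
  P = {1,2}:  v_{1} + v_{2} = v_{5}  ⇒ sig = (2; 1)
  P = {1,3}:  v_{1} + v_{3} = v_{4}  ⇒ sig = (2; 1)
  P = {4,5}:  v_{4} + v_{5} = v_{1}  ⇒ sig = (2; 1)

Hence PRS(X_Σ) =
[(2; —), (2; —), (2; 1), (2; 1), (2; 1)]


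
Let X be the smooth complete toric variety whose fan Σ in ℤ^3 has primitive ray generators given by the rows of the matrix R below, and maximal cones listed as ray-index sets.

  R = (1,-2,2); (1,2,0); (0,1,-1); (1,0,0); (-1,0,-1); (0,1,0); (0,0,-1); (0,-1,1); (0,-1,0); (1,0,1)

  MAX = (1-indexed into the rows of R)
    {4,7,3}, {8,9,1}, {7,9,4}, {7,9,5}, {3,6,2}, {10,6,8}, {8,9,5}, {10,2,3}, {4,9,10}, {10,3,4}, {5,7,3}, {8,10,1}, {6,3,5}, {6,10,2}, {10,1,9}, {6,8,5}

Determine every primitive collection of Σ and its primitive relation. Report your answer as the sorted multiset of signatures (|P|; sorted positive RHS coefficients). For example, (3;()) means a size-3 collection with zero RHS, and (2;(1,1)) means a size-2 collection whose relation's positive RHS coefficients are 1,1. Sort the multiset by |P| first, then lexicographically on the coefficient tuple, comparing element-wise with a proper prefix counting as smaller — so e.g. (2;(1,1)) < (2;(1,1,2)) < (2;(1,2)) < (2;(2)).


Σ has 23 primitive collections:

  • {3,8}:  v_{3} + v_{8} = 0  so sig = (2;())
  • {5,10}:  v_{5} + v_{10} = 0  so sig = (2;())
  • {6,9}:  v_{6} + v_{9} = 0  so sig = (2;())
  • {3,9}:  v_{3} + v_{9} = v_{7}  so sig = (2;(1))
  • {4,5}:  v_{4} + v_{5} = v_{7}  so sig = (2;(1))
  • {6,7}:  v_{6} + v_{7} = v_{3}  so sig = (2;(1))
  • {7,8}:  v_{7} + v_{8} = v_{9}  so sig = (2;(1))
  • {7,10}:  v_{7} + v_{10} = v_{4}  so sig = (2;(1))
  • {1,3}:  v_{1} + v_{3} = v_{9} + v_{10}  so sig = (2;(1,1))
  • {1,5}:  v_{1} + v_{5} = v_{8} + v_{9}  so sig = (2;(1,1))
  • {1,6}:  v_{1} + v_{6} = v_{8} + v_{10}  so sig = (2;(1,1))
  • {2,5}:  v_{2} + v_{5} = v_{3} + v_{6}  so sig = (2;(1,1))
  • {2,8}:  v_{2} + v_{8} = v_{6} + v_{10}  so sig = (2;(1,1))
  • {2,9}:  v_{2} + v_{9} = v_{3} + v_{10}  so sig = (2;(1,1))
  • {4,6}:  v_{4} + v_{6} = v_{3} + v_{10}  so sig = (2;(1,1))
  • {4,8}:  v_{4} + v_{8} = v_{9} + v_{10}  so sig = (2;(1,1))
  • {1,7}:  v_{1} + v_{7} = 2·v_{9} + v_{10}  so sig = (2;(1,2))
  • {2,7}:  v_{2} + v_{7} = 2·v_{3} + v_{10}  so sig = (2;(1,2))
  • {1,2}:  v_{1} + v_{2} = 2·v_{10}  so sig = (2;(2))
  • {1,4}:  v_{1} + v_{4} = 2·v_{9} + 2·v_{10}  so sig = (2;(2,2))
  • {2,4}:  v_{2} + v_{4} = 2·v_{3} + 2·v_{10}  so sig = (2;(2,2))
  • {3,6,10}:  v_{3} + v_{6} + v_{10} = v_{2}  so sig = (3;(1))
  • {8,9,10}:  v_{8} + v_{9} + v_{10} = v_{1}  so sig = (3;(1))

so the primitive-relation signature multiset is
[(2;()), (2;()), (2;()), (2;(1)), (2;(1)), (2;(1)), (2;(1)), (2;(1)), (2;(1,1)), (2;(1,1)), (2;(1,1)), (2;(1,1)), (2;(1,1)), (2;(1,1)), (2;(1,1)), (2;(1,1)), (2;(1,2)), (2;(1,2)), (2;(2)), (2;(2,2)), (2;(2,2)), (3;(1)), (3;(1))]


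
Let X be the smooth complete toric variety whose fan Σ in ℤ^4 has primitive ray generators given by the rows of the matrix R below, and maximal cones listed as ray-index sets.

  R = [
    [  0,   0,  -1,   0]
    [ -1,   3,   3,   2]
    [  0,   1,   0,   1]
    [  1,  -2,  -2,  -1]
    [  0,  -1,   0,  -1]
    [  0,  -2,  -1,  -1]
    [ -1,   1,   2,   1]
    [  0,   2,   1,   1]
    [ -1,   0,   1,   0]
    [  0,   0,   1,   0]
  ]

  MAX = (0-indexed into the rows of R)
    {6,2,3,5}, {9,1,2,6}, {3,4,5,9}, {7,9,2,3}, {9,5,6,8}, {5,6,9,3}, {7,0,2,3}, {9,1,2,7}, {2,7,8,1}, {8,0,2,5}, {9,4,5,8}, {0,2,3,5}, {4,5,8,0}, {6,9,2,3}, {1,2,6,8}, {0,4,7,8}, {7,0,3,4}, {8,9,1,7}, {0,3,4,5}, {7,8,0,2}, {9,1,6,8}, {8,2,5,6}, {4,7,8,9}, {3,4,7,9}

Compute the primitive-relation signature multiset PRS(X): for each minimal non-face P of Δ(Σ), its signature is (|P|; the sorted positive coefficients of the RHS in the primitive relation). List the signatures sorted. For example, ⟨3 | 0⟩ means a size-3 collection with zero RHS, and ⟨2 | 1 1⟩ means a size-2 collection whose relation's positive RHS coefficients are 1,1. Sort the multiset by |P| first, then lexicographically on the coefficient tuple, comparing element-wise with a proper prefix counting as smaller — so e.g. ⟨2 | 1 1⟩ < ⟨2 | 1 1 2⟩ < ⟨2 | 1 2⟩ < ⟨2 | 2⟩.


13 collections generate NE(X_Σ); each relation:

  P = {0,9}:  v_{0} + v_{9} = 0  ⟹  sig = ⟨2 | 0⟩
  P = {2,4}:  v_{2} + v_{4} = 0  ⟹  sig = ⟨2 | 0⟩
  P = {5,7}:  v_{5} + v_{7} = 0  ⟹  sig = ⟨2 | 0⟩
  P = {1,5}:  v_{1} + v_{5} = v_{6}  ⟹  sig = ⟨2 | 1⟩
  P = {3,8}:  v_{3} + v_{8} = v_{5}  ⟹  sig = ⟨2 | 1⟩
  P = {6,7}:  v_{6} + v_{7} = v_{1}  ⟹  sig = ⟨2 | 1⟩
  P = {0,6}:  v_{0} + v_{6} = v_{2} + v_{8}  ⟹  sig = ⟨2 | 1 1⟩
  P = {1,3}:  v_{1} + v_{3} = v_{2} + v_{9}  ⟹  sig = ⟨2 | 1 1⟩
  P = {4,6}:  v_{4} + v_{6} = v_{8} + v_{9}  ⟹  sig = ⟨2 | 1 1⟩
  P = {0,1}:  v_{0} + v_{1} = v_{2} + v_{7} + v_{8}  ⟹  sig = ⟨2 | 1 1 1⟩
  P = {1,4}:  v_{1} + v_{4} = v_{7} + v_{8} + v_{9}  ⟹  sig = ⟨2 | 1 1 1⟩
  P = {2,8,9}:  v_{2} + v_{8} + v_{9} = v_{6}  ⟹  sig = ⟨3 | 1⟩
  P = {2,5,9}:  v_{2} + v_{5} + v_{9} = v_{3} + v_{6}  ⟹  sig = ⟨3 | 1 1⟩

Signatures (|P|; sorted positive RHS coefficients), sorted:
[⟨2 | 0⟩, ⟨2 | 0⟩, ⟨2 | 0⟩, ⟨2 | 1⟩, ⟨2 | 1⟩, ⟨2 | 1⟩, ⟨2 | 1 1⟩, ⟨2 | 1 1⟩, ⟨2 | 1 1⟩, ⟨2 | 1 1 1⟩, ⟨2 | 1 1 1⟩, ⟨3 | 1⟩, ⟨3 | 1 1⟩]


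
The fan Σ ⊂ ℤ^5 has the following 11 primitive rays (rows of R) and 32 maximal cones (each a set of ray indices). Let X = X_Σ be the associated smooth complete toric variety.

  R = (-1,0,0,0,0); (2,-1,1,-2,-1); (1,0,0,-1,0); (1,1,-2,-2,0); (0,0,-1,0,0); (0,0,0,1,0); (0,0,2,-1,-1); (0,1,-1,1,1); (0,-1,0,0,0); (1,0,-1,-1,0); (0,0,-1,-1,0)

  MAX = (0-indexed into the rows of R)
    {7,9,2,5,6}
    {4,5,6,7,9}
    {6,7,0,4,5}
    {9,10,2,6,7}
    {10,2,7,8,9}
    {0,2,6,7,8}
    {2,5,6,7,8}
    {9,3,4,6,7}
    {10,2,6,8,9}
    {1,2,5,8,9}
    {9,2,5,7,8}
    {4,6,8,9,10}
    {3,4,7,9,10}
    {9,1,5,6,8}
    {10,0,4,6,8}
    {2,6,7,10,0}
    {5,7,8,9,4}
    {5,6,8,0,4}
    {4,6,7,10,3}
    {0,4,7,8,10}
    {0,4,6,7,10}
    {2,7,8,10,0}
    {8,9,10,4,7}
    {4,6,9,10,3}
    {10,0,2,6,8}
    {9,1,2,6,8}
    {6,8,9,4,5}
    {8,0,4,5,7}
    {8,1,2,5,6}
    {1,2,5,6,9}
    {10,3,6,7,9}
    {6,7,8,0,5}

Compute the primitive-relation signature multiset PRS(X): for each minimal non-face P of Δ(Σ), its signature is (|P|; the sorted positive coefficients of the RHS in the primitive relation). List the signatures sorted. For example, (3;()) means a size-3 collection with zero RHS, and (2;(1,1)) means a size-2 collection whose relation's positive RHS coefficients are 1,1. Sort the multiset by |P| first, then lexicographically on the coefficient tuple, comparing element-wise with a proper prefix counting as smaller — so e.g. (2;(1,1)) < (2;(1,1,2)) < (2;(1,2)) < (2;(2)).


Minimal non-faces — 18 found among 11 rays, 32 max cones:

  • {0,9}:  v_{0} + v_{9} = v_{10}  ⟹  sig = (2;(1))
  • {2,4}:  v_{2} + v_{4} = v_{9}  ⟹  sig = (2;(1))
  • {5,10}:  v_{5} + v_{10} = v_{4}  ⟹  sig = (2;(1))
  • {3,8}:  v_{3} + v_{8} = v_{9} + v_{10}  ⟹  sig = (2;(1,1))
  • {0,1}:  v_{0} + v_{1} = v_{6} + v_{8} + v_{9}  ⟹  sig = (2;(1,1,1))
  • {0,3}:  v_{0} + v_{3} = v_{4} + v_{6} + v_{7} + 2·v_{10}  ⟹  sig = (2;(1,1,1,2))
  • {1,4}:  v_{1} + v_{4} = v_{5} + v_{6} + v_{8} + 2·v_{9}  ⟹  sig = (2;(1,1,1,2))
  • {2,3}:  v_{2} + v_{3} = v_{6} + v_{7} + 2·v_{9} + v_{10}  ⟹  sig = (2;(1,1,1,2))
  • {3,5}:  v_{3} + v_{5} = 2·v_{4} + v_{6} + v_{7} + v_{9}  ⟹  sig = (2;(1,1,1,2))
  • {1,10}:  v_{1} + v_{10} = v_{6} + v_{8} + 2·v_{9}  ⟹  sig = (2;(1,1,2))
  • {1,7}:  v_{1} + v_{7} = 2·v_{2} + v_{5}  ⟹  sig = (2;(1,2))
  • {1,3}:  v_{1} + v_{3} = v_{6} + 3·v_{9}  ⟹  sig = (2;(1,3))
  • {0,2,5}:  v_{0} + v_{2} + v_{5} = 0  ⟹  sig = (3;())
  • {4,6,7,8}:  v_{4} + v_{6} + v_{7} + v_{8} = 0  ⟹  sig = (4;())
  • {6,7,8,9}:  v_{6} + v_{7} + v_{8} + v_{9} = v_{2}  ⟹  sig = (4;(1))
  • {6,7,8,10}:  v_{6} + v_{7} + v_{8} + v_{10} = v_{0} + v_{2}  ⟹  sig = (4;(1,1))
  • {2,5,6,8,9}:  v_{2} + v_{5} + v_{6} + v_{8} + v_{9} = v_{1}  ⟹  sig = (5;(1))
  • {4,6,7,9,10}:  v_{4} + v_{6} + v_{7} + v_{9} + v_{10} = v_{3}  ⟹  sig = (5;(1))

Sorted signature multiset PRS(X):
[(2;(1)), (2;(1)), (2;(1)), (2;(1,1)), (2;(1,1,1)), (2;(1,1,1,2)), (2;(1,1,1,2)), (2;(1,1,1,2)), (2;(1,1,1,2)), (2;(1,1,2)), (2;(1,2)), (2;(1,3)), (3;()), (4;()), (4;(1)), (4;(1,1)), (5;(1)), (5;(1))]


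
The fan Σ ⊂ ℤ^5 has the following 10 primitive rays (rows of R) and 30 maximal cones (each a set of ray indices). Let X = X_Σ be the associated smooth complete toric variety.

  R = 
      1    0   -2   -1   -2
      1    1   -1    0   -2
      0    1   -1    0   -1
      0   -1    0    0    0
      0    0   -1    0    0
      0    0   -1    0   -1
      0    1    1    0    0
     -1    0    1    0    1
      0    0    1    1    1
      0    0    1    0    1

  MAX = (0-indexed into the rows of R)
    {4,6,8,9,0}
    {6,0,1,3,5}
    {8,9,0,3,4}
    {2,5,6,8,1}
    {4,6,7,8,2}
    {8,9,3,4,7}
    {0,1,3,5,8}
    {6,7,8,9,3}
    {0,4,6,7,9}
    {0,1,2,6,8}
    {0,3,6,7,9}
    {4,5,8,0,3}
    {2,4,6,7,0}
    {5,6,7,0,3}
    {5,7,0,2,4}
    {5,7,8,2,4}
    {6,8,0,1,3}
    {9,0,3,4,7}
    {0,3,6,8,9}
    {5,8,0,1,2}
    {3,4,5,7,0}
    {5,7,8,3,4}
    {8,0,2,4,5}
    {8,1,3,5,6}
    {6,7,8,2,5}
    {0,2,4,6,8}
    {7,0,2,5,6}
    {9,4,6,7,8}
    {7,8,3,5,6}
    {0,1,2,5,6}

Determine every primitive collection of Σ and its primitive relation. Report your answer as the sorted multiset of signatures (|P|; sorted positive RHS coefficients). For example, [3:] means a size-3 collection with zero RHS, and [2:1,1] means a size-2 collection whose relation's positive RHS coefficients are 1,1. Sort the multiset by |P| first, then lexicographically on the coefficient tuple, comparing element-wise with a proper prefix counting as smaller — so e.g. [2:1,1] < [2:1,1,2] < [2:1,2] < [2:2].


Primitive collections (10):

  • {5,9}:  v_{5} + v_{9} = 0 ; sig = [2:]
  • {2,3}:  v_{2} + v_{3} = v_{5} ; sig = [2:1]
  • {1,7}:  v_{1} + v_{7} = v_{5} + v_{6} ; sig = [2:1,1]
  • {2,9}:  v_{2} + v_{9} = v_{4} + v_{6} ; sig = [2:1,1]
  • {1,4}:  v_{1} + v_{4} = v_{0} + v_{2} + v_{8} ; sig = [2:1,1,1]
  • {1,9}:  v_{1} + v_{9} = v_{0} + v_{6} + v_{8} ; sig = [2:1,1,1]
  • {0,7,8}:  v_{0} + v_{7} + v_{8} = 0 ; sig = [3:]
  • {3,4,6}:  v_{3} + v_{4} + v_{6} = 0 ; sig = [3:]
  • {4,5,6}:  v_{4} + v_{5} + v_{6} = v_{2} ; sig = [3:1]
  • {0,5,6,8}:  v_{0} + v_{5} + v_{6} + v_{8} = v_{1} ; sig = [4:1]

so the primitive-relation signature multiset is
[[2:], [2:1], [2:1,1], [2:1,1], [2:1,1,1], [2:1,1,1], [3:], [3:], [3:1], [4:1]]


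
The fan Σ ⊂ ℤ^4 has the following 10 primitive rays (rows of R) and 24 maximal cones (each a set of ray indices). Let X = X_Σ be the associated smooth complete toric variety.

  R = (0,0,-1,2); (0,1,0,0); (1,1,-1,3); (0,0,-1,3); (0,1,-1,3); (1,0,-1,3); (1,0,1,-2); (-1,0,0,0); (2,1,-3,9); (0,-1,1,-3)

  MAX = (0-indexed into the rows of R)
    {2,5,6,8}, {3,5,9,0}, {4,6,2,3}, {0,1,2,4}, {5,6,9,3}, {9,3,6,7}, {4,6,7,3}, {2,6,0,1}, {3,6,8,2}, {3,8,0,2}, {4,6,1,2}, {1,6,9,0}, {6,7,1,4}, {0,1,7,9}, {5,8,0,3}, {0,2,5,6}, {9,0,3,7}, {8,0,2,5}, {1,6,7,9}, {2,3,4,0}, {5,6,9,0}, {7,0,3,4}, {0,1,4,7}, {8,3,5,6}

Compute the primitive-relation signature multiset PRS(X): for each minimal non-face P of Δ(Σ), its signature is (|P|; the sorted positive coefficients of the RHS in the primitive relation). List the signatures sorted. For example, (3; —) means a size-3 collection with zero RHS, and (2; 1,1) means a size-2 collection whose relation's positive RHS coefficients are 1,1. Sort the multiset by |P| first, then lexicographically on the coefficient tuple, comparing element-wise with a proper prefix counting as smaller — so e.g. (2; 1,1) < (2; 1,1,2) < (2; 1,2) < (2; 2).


Δ(Σ) — 10 vertices, 16 min non-faces:

  • {4,9}:  v_{4} + v_{9} = 0 ; sig = (2; —)
  • {1,3}:  v_{1} + v_{3} = v_{4} ; sig = (2; 1)
  • {1,5}:  v_{1} + v_{5} = v_{2} ; sig = (2; 1)
  • {2,7}:  v_{2} + v_{7} = v_{4} ; sig = (2; 1)
  • {5,7}:  v_{5} + v_{7} = v_{3} ; sig = (2; 1)
  • {2,9}:  v_{2} + v_{9} = v_{0} + v_{6} ; sig = (2; 1,1)
  • {4,5}:  v_{4} + v_{5} = v_{2} + v_{3} ; sig = (2; 1,1)
  • {1,8}:  v_{1} + v_{8} = 2·v_{2} + v_{3} ; sig = (2; 1,2)
  • {7,8}:  v_{7} + v_{8} = v_{2} + 2·v_{3} ; sig = (2; 1,2)
  • {8,9}:  v_{8} + v_{9} = 2·v_{5} ; sig = (2; 2)
  • {4,8}:  v_{4} + v_{8} = 2·v_{2} + 2·v_{3} ; sig = (2; 2,2)
  • {0,6,7}:  v_{0} + v_{6} + v_{7} = 0 ; sig = (3; —)
  • {0,3,6}:  v_{0} + v_{3} + v_{6} = v_{5} ; sig = (3; 1)
  • {0,4,6}:  v_{0} + v_{4} + v_{6} = v_{2} ; sig = (3; 1)
  • {2,3,5}:  v_{2} + v_{3} + v_{5} = v_{8} ; sig = (3; 1)
  • {0,6,8}:  v_{0} + v_{6} + v_{8} = v_{2} + 2·v_{5} ; sig = (3; 1,2)

so the primitive-relation signature multiset is
{ (2; —),  (2; 1) ×4,  (2; 1,1) ×2,  (2; 1,2) ×2,  (2; 2),  (2; 2,2),  (3; —),  (3; 1) ×3,  (3; 1,2) }


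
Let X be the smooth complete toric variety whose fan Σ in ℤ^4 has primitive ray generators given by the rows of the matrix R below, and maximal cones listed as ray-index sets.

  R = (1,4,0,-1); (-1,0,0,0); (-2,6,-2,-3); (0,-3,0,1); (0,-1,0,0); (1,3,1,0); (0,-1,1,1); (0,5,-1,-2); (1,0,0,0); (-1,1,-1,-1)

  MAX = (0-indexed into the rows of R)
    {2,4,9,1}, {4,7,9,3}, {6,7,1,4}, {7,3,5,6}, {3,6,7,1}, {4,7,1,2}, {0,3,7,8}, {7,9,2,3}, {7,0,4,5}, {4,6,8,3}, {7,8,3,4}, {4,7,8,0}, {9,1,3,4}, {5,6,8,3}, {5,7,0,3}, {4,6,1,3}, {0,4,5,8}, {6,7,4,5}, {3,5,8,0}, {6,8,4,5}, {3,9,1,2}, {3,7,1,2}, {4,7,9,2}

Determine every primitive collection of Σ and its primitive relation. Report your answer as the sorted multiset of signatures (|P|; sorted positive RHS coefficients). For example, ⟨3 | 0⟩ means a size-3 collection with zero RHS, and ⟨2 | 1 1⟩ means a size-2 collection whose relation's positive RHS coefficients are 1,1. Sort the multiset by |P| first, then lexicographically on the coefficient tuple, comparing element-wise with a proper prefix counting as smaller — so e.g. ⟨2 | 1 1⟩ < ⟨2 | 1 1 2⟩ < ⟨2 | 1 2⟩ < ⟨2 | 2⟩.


Δ(Σ) — 10 vertices, 20 min non-faces:

  {1,8}:  v_{1} + v_{8} = 0 — sig = ⟨2 | 0⟩
  {0,6}:  v_{0} + v_{6} = v_{5} — sig = ⟨2 | 1⟩
  {0,9}:  v_{0} + v_{9} = v_{7} — sig = ⟨2 | 1⟩
  {6,9}:  v_{6} + v_{9} = v_{1} — sig = ⟨2 | 1⟩
  {0,1}:  v_{0} + v_{1} = v_{6} + v_{7} — sig = ⟨2 | 1 1⟩
  {2,8}:  v_{2} + v_{8} = v_{7} + v_{9} — sig = ⟨2 | 1 1⟩
  {5,9}:  v_{5} + v_{9} = v_{6} + v_{7} — sig = ⟨2 | 1 1⟩
  {8,9}:  v_{8} + v_{9} = v_{3} + v_{4} + v_{7} — sig = ⟨2 | 1 1 1⟩
  {2,5}:  v_{2} + v_{5} = v_{1} + v_{6} + 2·v_{7} — sig = ⟨2 | 1 1 2⟩
  {0,2}:  v_{0} + v_{2} = v_{1} + 2·v_{7} — sig = ⟨2 | 1 2⟩
  {1,5}:  v_{1} + v_{5} = 2·v_{6} + v_{7} — sig = ⟨2 | 1 2⟩
  {2,6}:  v_{2} + v_{6} = 2·v_{1} + v_{7} — sig = ⟨2 | 1 2⟩
  {0,3,4}:  v_{0} + v_{3} + v_{4} = v_{8} — sig = ⟨3 | 1⟩
  {1,7,9}:  v_{1} + v_{7} + v_{9} = v_{2} — sig = ⟨3 | 1⟩
  {6,7,8}:  v_{6} + v_{7} + v_{8} = v_{0} — sig = ⟨3 | 1⟩
  {3,4,5}:  v_{3} + v_{4} + v_{5} = v_{6} + v_{8} — sig = ⟨3 | 1 1⟩
  {2,3,4}:  v_{2} + v_{3} + v_{4} = 2·v_{9} — sig = ⟨3 | 2⟩
  {5,7,8}:  v_{5} + v_{7} + v_{8} = 2·v_{0} — sig = ⟨3 | 2⟩
  {3,4,6,7}:  v_{3} + v_{4} + v_{6} + v_{7} = 0 — sig = ⟨4 | 0⟩
  {1,3,4,7}:  v_{1} + v_{3} + v_{4} + v_{7} = v_{9} — sig = ⟨4 | 1⟩

so the primitive-relation signature multiset is
{ ⟨2 | 0⟩,  ⟨2 | 1⟩ ×3,  ⟨2 | 1 1⟩ ×3,  ⟨2 | 1 1 1⟩,  ⟨2 | 1 1 2⟩,  ⟨2 | 1 2⟩ ×3,  ⟨3 | 1⟩ ×3,  ⟨3 | 1 1⟩,  ⟨3 | 2⟩ ×2,  ⟨4 | 0⟩,  ⟨4 | 1⟩ }


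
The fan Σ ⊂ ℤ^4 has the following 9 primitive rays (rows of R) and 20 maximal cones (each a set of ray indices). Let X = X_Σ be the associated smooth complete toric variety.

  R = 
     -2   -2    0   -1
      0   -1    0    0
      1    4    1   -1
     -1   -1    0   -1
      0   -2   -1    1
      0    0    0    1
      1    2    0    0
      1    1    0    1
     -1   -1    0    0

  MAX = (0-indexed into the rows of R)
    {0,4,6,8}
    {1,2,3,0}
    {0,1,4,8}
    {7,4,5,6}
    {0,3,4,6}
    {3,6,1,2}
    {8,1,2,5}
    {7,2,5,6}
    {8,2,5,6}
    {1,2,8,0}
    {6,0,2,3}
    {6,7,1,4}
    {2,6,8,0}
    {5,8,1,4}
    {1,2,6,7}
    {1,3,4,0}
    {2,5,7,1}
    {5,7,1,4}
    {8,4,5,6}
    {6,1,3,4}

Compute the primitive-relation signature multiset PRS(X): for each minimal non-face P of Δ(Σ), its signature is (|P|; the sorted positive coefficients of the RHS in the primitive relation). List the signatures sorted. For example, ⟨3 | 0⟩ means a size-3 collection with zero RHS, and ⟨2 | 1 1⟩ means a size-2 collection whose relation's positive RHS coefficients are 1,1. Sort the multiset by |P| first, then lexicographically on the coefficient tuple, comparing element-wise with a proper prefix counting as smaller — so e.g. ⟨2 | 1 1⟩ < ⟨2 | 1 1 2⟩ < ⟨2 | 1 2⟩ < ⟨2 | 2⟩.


10 minimal non-faces of Δ(Σ) (on 9 rays):

  P = {3,7}:  v_{3} + v_{7} = 0  ⟹  sig = ⟨2 | 0⟩
  P = {0,7}:  v_{0} + v_{7} = v_{8}  ⟹  sig = ⟨2 | 1⟩
  P = {2,4}:  v_{2} + v_{4} = v_{6}  ⟹  sig = ⟨2 | 1⟩
  P = {3,5}:  v_{3} + v_{5} = v_{8}  ⟹  sig = ⟨2 | 1⟩
  P = {3,8}:  v_{3} + v_{8} = v_{0}  ⟹  sig = ⟨2 | 1⟩
  P = {7,8}:  v_{7} + v_{8} = v_{5}  ⟹  sig = ⟨2 | 1⟩
  P = {0,5}:  v_{0} + v_{5} = 2·v_{8}  ⟹  sig = ⟨2 | 2⟩
  P = {1,6,8}:  v_{1} + v_{6} + v_{8} = 0  ⟹  sig = ⟨3 | 0⟩
  P = {0,1,6}:  v_{0} + v_{1} + v_{6} = v_{3}  ⟹  sig = ⟨3 | 1⟩
  P = {1,5,6}:  v_{1} + v_{5} + v_{6} = v_{7}  ⟹  sig = ⟨3 | 1⟩

Hence PRS(X_Σ) =
{ ⟨2 | 0⟩,  ⟨2 | 1⟩ ×5,  ⟨2 | 2⟩,  ⟨3 | 0⟩,  ⟨3 | 1⟩ ×2 }
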